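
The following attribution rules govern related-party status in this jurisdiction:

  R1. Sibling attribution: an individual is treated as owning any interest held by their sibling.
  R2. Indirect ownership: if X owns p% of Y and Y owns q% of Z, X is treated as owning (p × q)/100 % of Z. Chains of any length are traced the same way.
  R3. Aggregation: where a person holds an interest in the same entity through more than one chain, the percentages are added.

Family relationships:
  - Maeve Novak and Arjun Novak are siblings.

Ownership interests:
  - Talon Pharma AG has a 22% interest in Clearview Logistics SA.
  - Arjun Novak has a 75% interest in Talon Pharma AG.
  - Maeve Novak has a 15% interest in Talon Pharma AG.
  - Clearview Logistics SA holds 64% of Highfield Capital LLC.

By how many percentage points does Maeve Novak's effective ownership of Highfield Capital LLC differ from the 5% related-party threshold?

By sibling attribution (R1), Maeve Novak is treated as also owning Arjun Novak's interest in Talon Pharma AG, giving 15% + 75% = 90%.
Chain via Talon Pharma AG → Clearview Logistics SA (R2): 90% × 22% × 64% = 12.672% of Highfield Capital LLC.
12.672% exceeds the 5% threshold by 7.672 percentage points.

7.672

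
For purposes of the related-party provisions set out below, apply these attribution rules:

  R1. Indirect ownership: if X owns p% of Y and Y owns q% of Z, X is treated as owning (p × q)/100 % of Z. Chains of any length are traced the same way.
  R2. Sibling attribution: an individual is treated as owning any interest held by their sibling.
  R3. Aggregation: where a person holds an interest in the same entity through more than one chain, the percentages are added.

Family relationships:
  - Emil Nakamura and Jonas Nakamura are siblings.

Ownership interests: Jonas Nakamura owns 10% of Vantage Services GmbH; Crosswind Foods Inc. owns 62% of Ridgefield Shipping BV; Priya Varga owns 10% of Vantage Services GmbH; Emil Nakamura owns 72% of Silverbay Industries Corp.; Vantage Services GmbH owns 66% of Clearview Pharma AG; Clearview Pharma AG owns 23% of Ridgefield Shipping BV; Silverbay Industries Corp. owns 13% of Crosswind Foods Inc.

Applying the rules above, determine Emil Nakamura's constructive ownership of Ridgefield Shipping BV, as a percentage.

7.3212%

By sibling attribution (R2), Emil Nakamura is treated as owning Jonas Nakamura's 10% interest in Vantage Services GmbH.
Chain via Silverbay Industries Corp. → Crosswind Foods Inc. (R1): 72% × 13% × 62% = 5.8032% of Ridgefield Shipping BV.
Chain via Vantage Services GmbH → Clearview Pharma AG (R1): 10% × 66% × 23% = 1.518% of Ridgefield Shipping BV.
Aggregating (R3): 5.8032% + 1.518% = 7.3212%.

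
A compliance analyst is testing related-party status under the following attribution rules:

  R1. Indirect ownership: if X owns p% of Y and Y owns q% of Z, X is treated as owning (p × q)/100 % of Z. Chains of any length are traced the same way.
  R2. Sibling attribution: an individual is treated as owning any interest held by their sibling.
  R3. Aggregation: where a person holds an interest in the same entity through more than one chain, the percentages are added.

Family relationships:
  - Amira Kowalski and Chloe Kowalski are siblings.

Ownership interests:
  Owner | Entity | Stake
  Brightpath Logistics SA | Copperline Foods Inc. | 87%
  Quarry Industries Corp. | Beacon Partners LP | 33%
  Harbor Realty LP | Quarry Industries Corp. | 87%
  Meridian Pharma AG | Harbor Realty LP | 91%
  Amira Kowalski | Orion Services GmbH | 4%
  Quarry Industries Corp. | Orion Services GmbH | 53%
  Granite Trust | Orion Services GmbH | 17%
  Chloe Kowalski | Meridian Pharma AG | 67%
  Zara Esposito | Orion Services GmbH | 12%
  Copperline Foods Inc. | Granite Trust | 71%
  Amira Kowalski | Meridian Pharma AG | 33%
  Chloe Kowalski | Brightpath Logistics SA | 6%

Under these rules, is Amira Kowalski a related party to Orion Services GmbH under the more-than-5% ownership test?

By sibling attribution (R2), Amira Kowalski is treated as also owning Chloe Kowalski's interest in Meridian Pharma AG, giving 33% + 67% = 100%.
By sibling attribution (R2), Amira Kowalski is treated as owning Chloe Kowalski's 6% interest in Brightpath Logistics SA.
Chain via Meridian Pharma AG → Harbor Realty LP → Quarry Industries Corp. (R1): 100% × 91% × 87% × 53% = 41.9601% of Orion Services GmbH.
Direct interest in Orion Services GmbH: 4%.
Chain via Brightpath Logistics SA → Copperline Foods Inc. → Granite Trust (R1): 6% × 87% × 71% × 17% = 0.630054% of Orion Services GmbH.
Aggregating (R3): 41.9601% + 4% + 0.630054% = 46.590154%.
46.590154% exceeds the 5% threshold, so Amira is a related party to Orion Services GmbH.

Yes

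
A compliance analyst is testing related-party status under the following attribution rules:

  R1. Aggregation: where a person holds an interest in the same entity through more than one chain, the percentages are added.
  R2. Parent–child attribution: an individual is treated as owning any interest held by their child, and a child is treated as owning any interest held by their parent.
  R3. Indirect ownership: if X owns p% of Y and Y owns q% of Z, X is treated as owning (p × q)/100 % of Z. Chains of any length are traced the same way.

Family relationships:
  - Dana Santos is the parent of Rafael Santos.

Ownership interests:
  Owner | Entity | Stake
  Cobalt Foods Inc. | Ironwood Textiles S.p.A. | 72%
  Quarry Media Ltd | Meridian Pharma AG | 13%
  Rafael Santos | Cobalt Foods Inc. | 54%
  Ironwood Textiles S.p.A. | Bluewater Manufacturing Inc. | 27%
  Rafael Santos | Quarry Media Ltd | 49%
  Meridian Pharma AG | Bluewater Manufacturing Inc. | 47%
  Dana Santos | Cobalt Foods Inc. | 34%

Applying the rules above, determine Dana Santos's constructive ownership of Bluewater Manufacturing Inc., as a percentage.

20.1011%

By parent–child attribution (R2), Dana Santos is treated as also owning Rafael Santos's interest in Cobalt Foods Inc, giving 34% + 54% = 88%.
By parent–child attribution (R2), Dana Santos is treated as owning Rafael Santos's 49% interest in Quarry Media Ltd.
Chain via Cobalt Foods Inc. → Ironwood Textiles S.p.A. (R3): 88% × 72% × 27% = 17.1072% of Bluewater Manufacturing Inc.
Chain via Quarry Media Ltd → Meridian Pharma AG (R3): 49% × 13% × 47% = 2.9939% of Bluewater Manufacturing Inc.
Aggregating (R1): 17.1072% + 2.9939% = 20.1011%.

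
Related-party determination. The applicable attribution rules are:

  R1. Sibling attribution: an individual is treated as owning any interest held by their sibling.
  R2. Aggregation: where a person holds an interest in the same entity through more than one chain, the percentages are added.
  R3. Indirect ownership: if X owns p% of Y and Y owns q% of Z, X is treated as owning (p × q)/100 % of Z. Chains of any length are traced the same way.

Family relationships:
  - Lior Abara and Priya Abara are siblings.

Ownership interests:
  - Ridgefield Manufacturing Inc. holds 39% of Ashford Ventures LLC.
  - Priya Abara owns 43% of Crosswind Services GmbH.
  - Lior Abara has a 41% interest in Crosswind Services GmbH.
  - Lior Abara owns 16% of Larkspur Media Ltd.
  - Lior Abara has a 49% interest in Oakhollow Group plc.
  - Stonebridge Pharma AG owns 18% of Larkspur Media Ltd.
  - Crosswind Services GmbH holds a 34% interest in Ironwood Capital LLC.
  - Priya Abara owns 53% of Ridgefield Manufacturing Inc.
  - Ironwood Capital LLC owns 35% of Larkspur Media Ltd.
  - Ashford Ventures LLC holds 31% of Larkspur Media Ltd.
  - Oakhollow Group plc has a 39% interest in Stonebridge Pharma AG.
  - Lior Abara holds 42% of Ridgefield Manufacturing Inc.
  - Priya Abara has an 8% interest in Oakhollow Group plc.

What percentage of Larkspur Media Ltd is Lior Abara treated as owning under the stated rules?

By sibling attribution (R1), Lior Abara is treated as also owning Priya Abara's interest in Oakhollow Group plc, giving 49% + 8% = 57%.
By sibling attribution (R1), Lior Abara is treated as also owning Priya Abara's interest in Crosswind Services GmbH, giving 41% + 43% = 84%.
By sibling attribution (R1), Lior Abara is treated as also owning Priya Abara's interest in Ridgefield Manufacturing Inc, giving 42% + 53% = 95%.
Chain via Oakhollow Group plc → Stonebridge Pharma AG (R3): 57% × 39% × 18% = 4.0014% of Larkspur Media Ltd.
Chain via Crosswind Services GmbH → Ironwood Capital LLC (R3): 84% × 34% × 35% = 9.996% of Larkspur Media Ltd.
Chain via Ridgefield Manufacturing Inc. → Ashford Ventures LLC (R3): 95% × 39% × 31% = 11.4855% of Larkspur Media Ltd.
Direct interest in Larkspur Media Ltd: 16%.
Aggregating (R2): 4.0014% + 9.996% + 11.4855% + 16% = 41.4829%.

41.4829%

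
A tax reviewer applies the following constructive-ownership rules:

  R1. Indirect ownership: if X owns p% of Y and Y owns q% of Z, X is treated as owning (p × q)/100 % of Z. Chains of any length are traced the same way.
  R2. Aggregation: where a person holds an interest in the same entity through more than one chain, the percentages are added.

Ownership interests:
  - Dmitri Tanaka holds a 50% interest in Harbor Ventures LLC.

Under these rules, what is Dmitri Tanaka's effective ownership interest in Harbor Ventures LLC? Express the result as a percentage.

Direct interest in Harbor Ventures LLC: 50%.

50%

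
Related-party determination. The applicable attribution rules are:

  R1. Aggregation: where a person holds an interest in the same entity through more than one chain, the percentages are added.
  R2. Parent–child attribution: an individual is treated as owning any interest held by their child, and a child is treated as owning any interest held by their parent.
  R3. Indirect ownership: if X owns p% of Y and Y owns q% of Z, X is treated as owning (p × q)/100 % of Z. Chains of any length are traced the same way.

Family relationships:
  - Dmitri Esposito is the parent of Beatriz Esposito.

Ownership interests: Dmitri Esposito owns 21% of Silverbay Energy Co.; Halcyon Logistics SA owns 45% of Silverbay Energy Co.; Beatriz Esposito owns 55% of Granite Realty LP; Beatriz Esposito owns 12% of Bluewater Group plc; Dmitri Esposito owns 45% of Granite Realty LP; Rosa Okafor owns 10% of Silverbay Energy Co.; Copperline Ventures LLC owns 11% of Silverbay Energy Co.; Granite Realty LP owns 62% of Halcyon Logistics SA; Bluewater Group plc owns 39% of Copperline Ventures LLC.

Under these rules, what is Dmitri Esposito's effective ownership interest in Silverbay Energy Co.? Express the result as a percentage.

49.4148%

By parent–child attribution (R2), Dmitri Esposito is treated as also owning Beatriz Esposito's interest in Granite Realty LP, giving 45% + 55% = 100%.
By parent–child attribution (R2), Dmitri Esposito is treated as owning Beatriz Esposito's 12% interest in Bluewater Group plc.
Chain via Granite Realty LP → Halcyon Logistics SA (R3): 100% × 62% × 45% = 27.9% of Silverbay Energy Co.
Direct interest in Silverbay Energy Co: 21%.
Chain via Bluewater Group plc → Copperline Ventures LLC (R3): 12% × 39% × 11% = 0.5148% of Silverbay Energy Co.
Aggregating (R1): 27.9% + 21% + 0.5148% = 49.4148%.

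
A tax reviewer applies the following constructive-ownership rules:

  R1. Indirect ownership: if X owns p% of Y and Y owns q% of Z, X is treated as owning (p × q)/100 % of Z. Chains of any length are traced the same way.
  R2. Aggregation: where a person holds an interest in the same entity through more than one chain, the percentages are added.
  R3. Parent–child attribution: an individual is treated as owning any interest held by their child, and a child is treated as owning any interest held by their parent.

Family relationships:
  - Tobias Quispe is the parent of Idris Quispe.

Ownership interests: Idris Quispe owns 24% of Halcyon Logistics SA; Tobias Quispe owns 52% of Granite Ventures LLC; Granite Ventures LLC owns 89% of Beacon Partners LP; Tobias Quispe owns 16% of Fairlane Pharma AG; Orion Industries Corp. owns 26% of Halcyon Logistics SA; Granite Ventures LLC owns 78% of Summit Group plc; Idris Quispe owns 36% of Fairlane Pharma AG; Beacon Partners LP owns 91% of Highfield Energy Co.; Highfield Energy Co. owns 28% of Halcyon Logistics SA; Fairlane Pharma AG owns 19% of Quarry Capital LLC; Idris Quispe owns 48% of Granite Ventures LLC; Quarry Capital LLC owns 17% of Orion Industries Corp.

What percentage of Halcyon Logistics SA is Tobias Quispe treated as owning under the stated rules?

By parent–child attribution (R3), Tobias Quispe is treated as also owning Idris Quispe's interest in Granite Ventures LLC, giving 52% + 48% = 100%.
By parent–child attribution (R3), Tobias Quispe is treated as also owning Idris Quispe's interest in Fairlane Pharma AG, giving 16% + 36% = 52%.
By parent–child attribution (R3), Tobias Quispe is treated as owning Idris Quispe's 24% interest in Halcyon Logistics SA.
Chain via Granite Ventures LLC → Beacon Partners LP → Highfield Energy Co. (R1): 100% × 89% × 91% × 28% = 22.6772% of Halcyon Logistics SA.
Chain via Fairlane Pharma AG → Quarry Capital LLC → Orion Industries Corp. (R1): 52% × 19% × 17% × 26% = 0.436696% of Halcyon Logistics SA.
Direct interest in Halcyon Logistics SA: 24%.
Aggregating (R2): 22.6772% + 0.436696% + 24% = 47.113896%.

47.113896%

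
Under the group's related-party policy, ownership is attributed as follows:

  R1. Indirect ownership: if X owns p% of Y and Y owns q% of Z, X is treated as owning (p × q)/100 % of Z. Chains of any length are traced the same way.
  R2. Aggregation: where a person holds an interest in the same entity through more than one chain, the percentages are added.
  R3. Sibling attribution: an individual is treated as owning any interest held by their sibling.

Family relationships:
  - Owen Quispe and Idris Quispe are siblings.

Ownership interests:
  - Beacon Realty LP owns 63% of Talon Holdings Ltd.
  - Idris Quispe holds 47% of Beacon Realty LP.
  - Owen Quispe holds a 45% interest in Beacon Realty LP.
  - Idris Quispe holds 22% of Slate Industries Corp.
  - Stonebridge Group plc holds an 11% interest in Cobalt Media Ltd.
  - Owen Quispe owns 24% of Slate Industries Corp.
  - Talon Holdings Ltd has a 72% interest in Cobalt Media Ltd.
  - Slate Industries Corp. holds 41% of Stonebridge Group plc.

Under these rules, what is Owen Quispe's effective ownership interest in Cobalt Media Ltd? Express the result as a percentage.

43.8058%

By sibling attribution (R3), Owen Quispe is treated as also owning Idris Quispe's interest in Beacon Realty LP, giving 45% + 47% = 92%.
By sibling attribution (R3), Owen Quispe is treated as also owning Idris Quispe's interest in Slate Industries Corp, giving 24% + 22% = 46%.
Chain via Beacon Realty LP → Talon Holdings Ltd (R1): 92% × 63% × 72% = 41.7312% of Cobalt Media Ltd.
Chain via Slate Industries Corp. → Stonebridge Group plc (R1): 46% × 41% × 11% = 2.0746% of Cobalt Media Ltd.
Aggregating (R2): 41.7312% + 2.0746% = 43.8058%.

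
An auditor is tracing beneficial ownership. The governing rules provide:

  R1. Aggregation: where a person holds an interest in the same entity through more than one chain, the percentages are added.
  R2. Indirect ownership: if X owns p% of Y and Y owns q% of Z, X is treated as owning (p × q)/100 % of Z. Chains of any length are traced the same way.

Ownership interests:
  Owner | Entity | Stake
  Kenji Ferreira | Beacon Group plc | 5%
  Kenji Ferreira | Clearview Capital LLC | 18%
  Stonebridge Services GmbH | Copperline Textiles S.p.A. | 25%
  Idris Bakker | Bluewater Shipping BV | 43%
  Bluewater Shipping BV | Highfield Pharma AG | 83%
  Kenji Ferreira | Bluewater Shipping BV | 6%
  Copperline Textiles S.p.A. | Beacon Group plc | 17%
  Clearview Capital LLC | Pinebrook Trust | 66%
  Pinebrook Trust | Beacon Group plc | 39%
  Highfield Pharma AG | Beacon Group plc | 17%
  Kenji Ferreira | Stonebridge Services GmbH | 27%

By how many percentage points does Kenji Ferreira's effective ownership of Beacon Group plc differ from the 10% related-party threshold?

1.6273

Chain via Clearview Capital LLC → Pinebrook Trust (R2): 18% × 66% × 39% = 4.6332% of Beacon Group plc.
Chain via Stonebridge Services GmbH → Copperline Textiles S.p.A. (R2): 27% × 25% × 17% = 1.1475% of Beacon Group plc.
Chain via Bluewater Shipping BV → Highfield Pharma AG (R2): 6% × 83% × 17% = 0.8466% of Beacon Group plc.
Direct interest in Beacon Group plc: 5%.
Aggregating (R1): 4.6332% + 1.1475% + 0.8466% + 5% = 11.6273%.
11.6273% exceeds the 10% threshold by 1.6273 percentage points.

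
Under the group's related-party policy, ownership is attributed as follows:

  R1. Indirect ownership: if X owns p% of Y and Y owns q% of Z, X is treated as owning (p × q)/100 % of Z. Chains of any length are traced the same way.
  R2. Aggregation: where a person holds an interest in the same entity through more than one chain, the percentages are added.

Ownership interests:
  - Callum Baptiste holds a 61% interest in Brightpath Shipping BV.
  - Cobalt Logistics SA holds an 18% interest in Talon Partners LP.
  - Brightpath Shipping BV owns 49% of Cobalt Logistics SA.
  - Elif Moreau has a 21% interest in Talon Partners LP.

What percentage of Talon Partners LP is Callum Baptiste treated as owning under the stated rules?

5.3802%

Chain via Brightpath Shipping BV → Cobalt Logistics SA (R1): 61% × 49% × 18% = 5.3802% of Talon Partners LP.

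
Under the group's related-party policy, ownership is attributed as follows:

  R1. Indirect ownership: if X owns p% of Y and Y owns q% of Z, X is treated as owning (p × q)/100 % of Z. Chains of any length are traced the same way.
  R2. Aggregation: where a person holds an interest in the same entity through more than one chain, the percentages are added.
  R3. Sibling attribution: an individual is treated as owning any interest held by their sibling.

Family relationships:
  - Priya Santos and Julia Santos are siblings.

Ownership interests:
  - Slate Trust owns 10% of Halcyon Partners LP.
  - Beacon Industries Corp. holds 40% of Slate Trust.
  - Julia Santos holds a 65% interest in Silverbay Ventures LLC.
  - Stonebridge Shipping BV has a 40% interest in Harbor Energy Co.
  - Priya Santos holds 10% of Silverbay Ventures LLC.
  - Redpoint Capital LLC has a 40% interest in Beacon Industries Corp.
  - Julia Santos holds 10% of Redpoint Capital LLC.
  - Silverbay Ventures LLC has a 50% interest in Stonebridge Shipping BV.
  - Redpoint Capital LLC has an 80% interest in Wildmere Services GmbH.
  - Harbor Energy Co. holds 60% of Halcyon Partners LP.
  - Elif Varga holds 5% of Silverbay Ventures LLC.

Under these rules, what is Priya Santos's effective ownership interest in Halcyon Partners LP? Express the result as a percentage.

By sibling attribution (R3), Priya Santos is treated as also owning Julia Santos's interest in Silverbay Ventures LLC, giving 10% + 65% = 75%.
By sibling attribution (R3), Priya Santos is treated as owning Julia Santos's 10% interest in Redpoint Capital LLC.
Chain via Silverbay Ventures LLC → Stonebridge Shipping BV → Harbor Energy Co. (R1): 75% × 50% × 40% × 60% = 9% of Halcyon Partners LP.
Chain via Redpoint Capital LLC → Beacon Industries Corp. → Slate Trust (R1): 10% × 40% × 40% × 10% = 0.16% of Halcyon Partners LP.
Aggregating (R2): 9% + 0.16% = 9.16%.

9.16%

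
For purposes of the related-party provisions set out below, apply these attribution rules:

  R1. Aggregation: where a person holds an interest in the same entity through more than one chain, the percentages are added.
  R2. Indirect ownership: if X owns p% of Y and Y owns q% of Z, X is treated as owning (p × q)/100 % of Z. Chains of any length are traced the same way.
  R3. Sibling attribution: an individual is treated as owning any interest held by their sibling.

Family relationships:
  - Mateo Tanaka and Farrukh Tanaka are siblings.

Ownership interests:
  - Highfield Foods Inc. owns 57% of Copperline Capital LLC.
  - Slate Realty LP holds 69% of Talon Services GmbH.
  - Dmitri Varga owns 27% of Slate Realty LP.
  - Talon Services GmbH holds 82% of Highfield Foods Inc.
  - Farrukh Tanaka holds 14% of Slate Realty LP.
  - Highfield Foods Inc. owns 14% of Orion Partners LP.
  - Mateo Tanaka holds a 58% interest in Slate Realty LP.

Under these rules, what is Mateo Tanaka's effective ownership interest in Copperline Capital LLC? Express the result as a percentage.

23.220432%

By sibling attribution (R3), Mateo Tanaka is treated as also owning Farrukh Tanaka's interest in Slate Realty LP, giving 58% + 14% = 72%.
Chain via Slate Realty LP → Talon Services GmbH → Highfield Foods Inc. (R2): 72% × 69% × 82% × 57% = 23.220432% of Copperline Capital LLC.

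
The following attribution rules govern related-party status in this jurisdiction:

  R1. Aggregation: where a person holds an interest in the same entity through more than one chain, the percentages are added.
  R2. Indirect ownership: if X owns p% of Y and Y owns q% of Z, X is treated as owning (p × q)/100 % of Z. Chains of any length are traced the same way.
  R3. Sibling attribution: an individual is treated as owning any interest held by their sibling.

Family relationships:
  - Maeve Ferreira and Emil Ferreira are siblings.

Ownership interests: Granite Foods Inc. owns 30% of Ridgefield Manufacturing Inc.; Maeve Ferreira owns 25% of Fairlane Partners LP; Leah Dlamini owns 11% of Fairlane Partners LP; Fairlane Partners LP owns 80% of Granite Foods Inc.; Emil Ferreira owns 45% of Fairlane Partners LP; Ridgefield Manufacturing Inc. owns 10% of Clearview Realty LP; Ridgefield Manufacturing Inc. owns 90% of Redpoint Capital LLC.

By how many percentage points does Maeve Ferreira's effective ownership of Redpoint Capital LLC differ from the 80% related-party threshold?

By sibling attribution (R3), Maeve Ferreira is treated as also owning Emil Ferreira's interest in Fairlane Partners LP, giving 25% + 45% = 70%.
Chain via Fairlane Partners LP → Granite Foods Inc. → Ridgefield Manufacturing Inc. (R2): 70% × 80% × 30% × 90% = 15.12% of Redpoint Capital LLC.
15.12% falls short of the 80% threshold by 64.88 percentage points.

64.88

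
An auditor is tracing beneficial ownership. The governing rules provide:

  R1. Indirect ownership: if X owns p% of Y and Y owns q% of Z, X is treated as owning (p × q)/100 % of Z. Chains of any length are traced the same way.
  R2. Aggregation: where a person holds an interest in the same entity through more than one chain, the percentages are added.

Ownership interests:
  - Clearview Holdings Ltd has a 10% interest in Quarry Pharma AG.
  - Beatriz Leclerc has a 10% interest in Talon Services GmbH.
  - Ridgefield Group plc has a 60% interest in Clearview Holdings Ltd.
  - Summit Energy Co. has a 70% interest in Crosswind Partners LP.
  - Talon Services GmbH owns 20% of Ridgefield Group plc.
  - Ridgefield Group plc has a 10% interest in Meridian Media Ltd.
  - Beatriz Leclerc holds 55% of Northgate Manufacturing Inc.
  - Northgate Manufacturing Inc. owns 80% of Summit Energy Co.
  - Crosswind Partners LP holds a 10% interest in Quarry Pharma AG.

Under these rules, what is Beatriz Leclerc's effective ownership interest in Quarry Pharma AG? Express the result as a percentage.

3.2%

Chain via Talon Services GmbH → Ridgefield Group plc → Clearview Holdings Ltd (R1): 10% × 20% × 60% × 10% = 0.12% of Quarry Pharma AG.
Chain via Northgate Manufacturing Inc. → Summit Energy Co. → Crosswind Partners LP (R1): 55% × 80% × 70% × 10% = 3.08% of Quarry Pharma AG.
Aggregating (R2): 0.12% + 3.08% = 3.2%.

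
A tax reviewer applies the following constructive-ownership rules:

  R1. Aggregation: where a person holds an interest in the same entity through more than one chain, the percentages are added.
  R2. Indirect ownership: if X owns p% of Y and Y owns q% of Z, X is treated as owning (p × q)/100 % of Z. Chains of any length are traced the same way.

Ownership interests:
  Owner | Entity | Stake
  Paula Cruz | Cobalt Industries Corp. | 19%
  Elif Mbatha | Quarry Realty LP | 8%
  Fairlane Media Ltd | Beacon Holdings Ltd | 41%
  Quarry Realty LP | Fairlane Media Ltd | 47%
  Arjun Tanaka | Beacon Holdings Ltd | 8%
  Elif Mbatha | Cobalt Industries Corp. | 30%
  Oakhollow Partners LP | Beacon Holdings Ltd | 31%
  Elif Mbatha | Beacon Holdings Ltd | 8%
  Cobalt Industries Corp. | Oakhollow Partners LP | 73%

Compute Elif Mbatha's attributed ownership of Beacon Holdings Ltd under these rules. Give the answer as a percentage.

16.3306%

Chain via Quarry Realty LP → Fairlane Media Ltd (R2): 8% × 47% × 41% = 1.5416% of Beacon Holdings Ltd.
Chain via Cobalt Industries Corp. → Oakhollow Partners LP (R2): 30% × 73% × 31% = 6.789% of Beacon Holdings Ltd.
Direct interest in Beacon Holdings Ltd: 8%.
Aggregating (R1): 1.5416% + 6.789% + 8% = 16.3306%.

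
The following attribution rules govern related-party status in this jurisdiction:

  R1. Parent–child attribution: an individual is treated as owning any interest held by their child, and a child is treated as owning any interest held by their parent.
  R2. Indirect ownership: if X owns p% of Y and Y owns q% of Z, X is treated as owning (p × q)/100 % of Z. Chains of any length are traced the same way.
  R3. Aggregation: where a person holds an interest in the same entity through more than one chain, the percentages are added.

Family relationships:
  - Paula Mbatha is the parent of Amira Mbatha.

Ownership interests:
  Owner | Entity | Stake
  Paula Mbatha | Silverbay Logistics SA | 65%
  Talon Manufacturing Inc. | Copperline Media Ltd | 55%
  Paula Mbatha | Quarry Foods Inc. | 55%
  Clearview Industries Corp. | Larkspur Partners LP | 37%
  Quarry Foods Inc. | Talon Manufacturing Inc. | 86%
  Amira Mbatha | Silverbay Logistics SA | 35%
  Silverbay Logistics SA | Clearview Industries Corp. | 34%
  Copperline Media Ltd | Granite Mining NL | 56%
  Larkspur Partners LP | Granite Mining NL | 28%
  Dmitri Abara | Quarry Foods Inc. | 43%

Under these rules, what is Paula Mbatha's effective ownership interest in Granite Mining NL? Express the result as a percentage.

18.0908%

By parent–child attribution (R1), Paula Mbatha is treated as also owning Amira Mbatha's interest in Silverbay Logistics SA, giving 65% + 35% = 100%.
Chain via Silverbay Logistics SA → Clearview Industries Corp. → Larkspur Partners LP (R2): 100% × 34% × 37% × 28% = 3.5224% of Granite Mining NL.
Chain via Quarry Foods Inc. → Talon Manufacturing Inc. → Copperline Media Ltd (R2): 55% × 86% × 55% × 56% = 14.5684% of Granite Mining NL.
Aggregating (R3): 3.5224% + 14.5684% = 18.0908%.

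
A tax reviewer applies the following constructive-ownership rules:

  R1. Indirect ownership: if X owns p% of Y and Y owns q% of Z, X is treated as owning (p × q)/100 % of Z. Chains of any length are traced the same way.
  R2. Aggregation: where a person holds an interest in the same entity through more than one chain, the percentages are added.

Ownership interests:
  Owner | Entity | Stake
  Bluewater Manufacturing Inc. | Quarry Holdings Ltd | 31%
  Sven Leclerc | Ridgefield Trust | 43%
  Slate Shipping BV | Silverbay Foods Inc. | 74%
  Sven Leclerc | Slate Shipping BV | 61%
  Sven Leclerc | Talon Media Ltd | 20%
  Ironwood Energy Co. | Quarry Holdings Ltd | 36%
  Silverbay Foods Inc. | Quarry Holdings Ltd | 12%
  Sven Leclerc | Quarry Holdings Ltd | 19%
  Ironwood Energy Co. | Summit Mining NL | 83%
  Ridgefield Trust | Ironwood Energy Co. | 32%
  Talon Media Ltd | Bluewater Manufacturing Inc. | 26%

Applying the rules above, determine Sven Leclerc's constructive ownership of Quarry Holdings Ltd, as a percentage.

30.9824%

Chain via Slate Shipping BV → Silverbay Foods Inc. (R1): 61% × 74% × 12% = 5.4168% of Quarry Holdings Ltd.
Chain via Talon Media Ltd → Bluewater Manufacturing Inc. (R1): 20% × 26% × 31% = 1.612% of Quarry Holdings Ltd.
Chain via Ridgefield Trust → Ironwood Energy Co. (R1): 43% × 32% × 36% = 4.9536% of Quarry Holdings Ltd.
Direct interest in Quarry Holdings Ltd: 19%.
Aggregating (R2): 5.4168% + 1.612% + 4.9536% + 19% = 30.9824%.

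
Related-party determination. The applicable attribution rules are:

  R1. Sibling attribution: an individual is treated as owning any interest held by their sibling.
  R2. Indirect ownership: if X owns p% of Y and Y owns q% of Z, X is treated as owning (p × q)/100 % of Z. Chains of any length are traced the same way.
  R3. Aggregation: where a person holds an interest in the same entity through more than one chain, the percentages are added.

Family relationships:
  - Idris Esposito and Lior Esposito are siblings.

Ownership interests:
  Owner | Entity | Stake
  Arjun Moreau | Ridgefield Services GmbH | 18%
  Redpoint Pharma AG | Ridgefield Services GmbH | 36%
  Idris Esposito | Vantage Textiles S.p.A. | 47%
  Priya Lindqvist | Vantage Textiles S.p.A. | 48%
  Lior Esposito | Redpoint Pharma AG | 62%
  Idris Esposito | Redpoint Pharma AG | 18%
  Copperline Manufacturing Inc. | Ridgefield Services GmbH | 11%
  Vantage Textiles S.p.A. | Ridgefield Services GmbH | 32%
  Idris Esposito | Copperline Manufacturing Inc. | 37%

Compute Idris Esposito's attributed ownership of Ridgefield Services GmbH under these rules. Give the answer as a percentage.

47.91%

By sibling attribution (R1), Idris Esposito is treated as also owning Lior Esposito's interest in Redpoint Pharma AG, giving 18% + 62% = 80%.
Chain via Copperline Manufacturing Inc. (R2): 37% × 11% = 4.07% of Ridgefield Services GmbH.
Chain via Redpoint Pharma AG (R2): 80% × 36% = 28.8% of Ridgefield Services GmbH.
Chain via Vantage Textiles S.p.A. (R2): 47% × 32% = 15.04% of Ridgefield Services GmbH.
Aggregating (R3): 4.07% + 28.8% + 15.04% = 47.91%.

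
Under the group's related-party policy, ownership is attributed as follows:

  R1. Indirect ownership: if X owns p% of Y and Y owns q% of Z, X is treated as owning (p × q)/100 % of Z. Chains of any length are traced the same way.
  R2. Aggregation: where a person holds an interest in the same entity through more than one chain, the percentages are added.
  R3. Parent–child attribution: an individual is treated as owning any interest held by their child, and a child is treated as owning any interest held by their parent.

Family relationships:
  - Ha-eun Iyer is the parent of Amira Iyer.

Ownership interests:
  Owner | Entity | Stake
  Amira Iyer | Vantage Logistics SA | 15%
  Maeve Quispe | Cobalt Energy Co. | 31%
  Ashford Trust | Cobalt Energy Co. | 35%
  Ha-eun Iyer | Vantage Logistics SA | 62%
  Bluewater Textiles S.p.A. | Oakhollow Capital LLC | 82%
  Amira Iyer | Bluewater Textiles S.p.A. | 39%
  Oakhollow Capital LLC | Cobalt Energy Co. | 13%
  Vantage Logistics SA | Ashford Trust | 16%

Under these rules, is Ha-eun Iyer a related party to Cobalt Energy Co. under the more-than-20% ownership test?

No

By parent–child attribution (R3), Ha-eun Iyer is treated as also owning Amira Iyer's interest in Vantage Logistics SA, giving 62% + 15% = 77%.
By parent–child attribution (R3), Ha-eun Iyer is treated as owning Amira Iyer's 39% interest in Bluewater Textiles S.p.A.
Chain via Vantage Logistics SA → Ashford Trust (R1): 77% × 16% × 35% = 4.312% of Cobalt Energy Co.
Chain via Bluewater Textiles S.p.A. → Oakhollow Capital LLC (R1): 39% × 82% × 13% = 4.1574% of Cobalt Energy Co.
Aggregating (R2): 4.312% + 4.1574% = 8.4694%.
8.4694% does not exceed the 20% threshold, so Ha-eun is not a related party to Cobalt Energy Co.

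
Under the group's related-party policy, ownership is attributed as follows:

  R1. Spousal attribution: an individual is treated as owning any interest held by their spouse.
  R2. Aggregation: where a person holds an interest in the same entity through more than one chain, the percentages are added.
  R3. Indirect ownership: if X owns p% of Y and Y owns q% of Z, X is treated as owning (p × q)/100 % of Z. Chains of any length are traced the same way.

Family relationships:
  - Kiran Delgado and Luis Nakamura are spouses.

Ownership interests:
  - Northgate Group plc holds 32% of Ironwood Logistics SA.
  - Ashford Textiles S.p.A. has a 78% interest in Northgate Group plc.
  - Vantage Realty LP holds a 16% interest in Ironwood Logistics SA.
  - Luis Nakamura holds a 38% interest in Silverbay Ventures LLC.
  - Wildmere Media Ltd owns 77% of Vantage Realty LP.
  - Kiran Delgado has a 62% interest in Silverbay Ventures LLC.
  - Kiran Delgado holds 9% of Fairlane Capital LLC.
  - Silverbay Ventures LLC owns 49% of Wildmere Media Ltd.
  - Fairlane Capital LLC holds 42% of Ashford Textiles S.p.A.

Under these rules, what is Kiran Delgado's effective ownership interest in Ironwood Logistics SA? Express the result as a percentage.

6.980288%

By spousal attribution (R1), Kiran Delgado is treated as also owning Luis Nakamura's interest in Silverbay Ventures LLC, giving 62% + 38% = 100%.
Chain via Silverbay Ventures LLC → Wildmere Media Ltd → Vantage Realty LP (R3): 100% × 49% × 77% × 16% = 6.0368% of Ironwood Logistics SA.
Chain via Fairlane Capital LLC → Ashford Textiles S.p.A. → Northgate Group plc (R3): 9% × 42% × 78% × 32% = 0.943488% of Ironwood Logistics SA.
Aggregating (R2): 6.0368% + 0.943488% = 6.980288%.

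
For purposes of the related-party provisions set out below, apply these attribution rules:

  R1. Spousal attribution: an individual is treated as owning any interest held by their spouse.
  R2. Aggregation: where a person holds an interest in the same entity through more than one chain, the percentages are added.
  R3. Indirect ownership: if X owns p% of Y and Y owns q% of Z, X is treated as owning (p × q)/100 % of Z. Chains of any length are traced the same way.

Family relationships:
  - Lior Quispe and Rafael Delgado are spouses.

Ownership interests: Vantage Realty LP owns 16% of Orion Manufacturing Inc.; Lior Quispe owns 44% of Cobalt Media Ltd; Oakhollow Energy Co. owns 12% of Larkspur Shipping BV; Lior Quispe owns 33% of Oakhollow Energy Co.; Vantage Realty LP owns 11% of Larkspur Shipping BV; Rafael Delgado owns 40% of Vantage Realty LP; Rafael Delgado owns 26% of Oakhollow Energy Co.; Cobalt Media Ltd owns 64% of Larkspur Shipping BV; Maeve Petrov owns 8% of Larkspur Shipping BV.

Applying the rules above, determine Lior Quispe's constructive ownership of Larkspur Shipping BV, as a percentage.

39.64%

By spousal attribution (R1), Lior Quispe is treated as also owning Rafael Delgado's interest in Oakhollow Energy Co, giving 33% + 26% = 59%.
By spousal attribution (R1), Lior Quispe is treated as owning Rafael Delgado's 40% interest in Vantage Realty LP.
Chain via Cobalt Media Ltd (R3): 44% × 64% = 28.16% of Larkspur Shipping BV.
Chain via Oakhollow Energy Co. (R3): 59% × 12% = 7.08% of Larkspur Shipping BV.
Chain via Vantage Realty LP (R3): 40% × 11% = 4.4% of Larkspur Shipping BV.
Aggregating (R2): 28.16% + 7.08% + 4.4% = 39.64%.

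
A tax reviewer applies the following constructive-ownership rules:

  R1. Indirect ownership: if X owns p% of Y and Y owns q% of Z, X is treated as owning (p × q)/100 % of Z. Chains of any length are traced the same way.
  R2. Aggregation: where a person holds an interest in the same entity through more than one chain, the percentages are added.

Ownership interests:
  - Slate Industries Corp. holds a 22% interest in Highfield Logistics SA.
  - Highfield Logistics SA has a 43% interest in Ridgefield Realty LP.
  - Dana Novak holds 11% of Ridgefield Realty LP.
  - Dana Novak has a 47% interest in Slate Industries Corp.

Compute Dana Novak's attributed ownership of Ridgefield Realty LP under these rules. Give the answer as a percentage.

15.4462%

Chain via Slate Industries Corp. → Highfield Logistics SA (R1): 47% × 22% × 43% = 4.4462% of Ridgefield Realty LP.
Direct interest in Ridgefield Realty LP: 11%.
Aggregating (R2): 4.4462% + 11% = 15.4462%.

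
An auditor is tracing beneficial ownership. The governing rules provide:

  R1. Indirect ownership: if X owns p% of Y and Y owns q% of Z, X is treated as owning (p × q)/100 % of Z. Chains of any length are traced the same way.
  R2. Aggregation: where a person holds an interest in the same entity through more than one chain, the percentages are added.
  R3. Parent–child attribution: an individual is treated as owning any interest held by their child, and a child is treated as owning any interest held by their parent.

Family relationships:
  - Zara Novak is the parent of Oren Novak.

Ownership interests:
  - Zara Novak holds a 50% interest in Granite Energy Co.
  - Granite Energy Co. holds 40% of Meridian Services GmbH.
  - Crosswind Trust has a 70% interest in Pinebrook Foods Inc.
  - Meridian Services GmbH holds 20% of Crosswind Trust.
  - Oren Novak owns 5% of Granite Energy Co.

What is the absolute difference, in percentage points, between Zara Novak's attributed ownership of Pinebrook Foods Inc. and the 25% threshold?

21.92

By parent–child attribution (R3), Zara Novak is treated as also owning Oren Novak's interest in Granite Energy Co, giving 50% + 5% = 55%.
Chain via Granite Energy Co. → Meridian Services GmbH → Crosswind Trust (R1): 55% × 40% × 20% × 70% = 3.08% of Pinebrook Foods Inc.
3.08% falls short of the 25% threshold by 21.92 percentage points.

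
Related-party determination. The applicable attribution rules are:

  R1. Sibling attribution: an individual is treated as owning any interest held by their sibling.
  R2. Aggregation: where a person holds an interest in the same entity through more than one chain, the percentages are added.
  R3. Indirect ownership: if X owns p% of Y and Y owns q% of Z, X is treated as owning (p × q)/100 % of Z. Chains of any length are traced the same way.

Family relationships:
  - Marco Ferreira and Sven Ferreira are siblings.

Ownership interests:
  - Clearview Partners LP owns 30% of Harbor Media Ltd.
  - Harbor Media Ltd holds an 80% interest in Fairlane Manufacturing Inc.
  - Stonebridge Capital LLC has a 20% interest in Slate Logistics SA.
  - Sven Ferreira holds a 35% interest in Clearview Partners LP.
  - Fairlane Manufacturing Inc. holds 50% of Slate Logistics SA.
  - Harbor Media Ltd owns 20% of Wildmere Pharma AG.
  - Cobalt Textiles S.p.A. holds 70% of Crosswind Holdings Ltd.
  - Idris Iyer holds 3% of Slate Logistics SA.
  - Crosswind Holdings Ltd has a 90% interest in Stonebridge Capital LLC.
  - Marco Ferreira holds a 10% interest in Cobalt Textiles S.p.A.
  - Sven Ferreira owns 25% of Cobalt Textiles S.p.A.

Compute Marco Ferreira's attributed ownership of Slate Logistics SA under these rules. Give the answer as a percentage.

8.61%

By sibling attribution (R1), Marco Ferreira is treated as also owning Sven Ferreira's interest in Cobalt Textiles S.p.A, giving 10% + 25% = 35%.
By sibling attribution (R1), Marco Ferreira is treated as owning Sven Ferreira's 35% interest in Clearview Partners LP.
Chain via Cobalt Textiles S.p.A. → Crosswind Holdings Ltd → Stonebridge Capital LLC (R3): 35% × 70% × 90% × 20% = 4.41% of Slate Logistics SA.
Chain via Clearview Partners LP → Harbor Media Ltd → Fairlane Manufacturing Inc. (R3): 35% × 30% × 80% × 50% = 4.2% of Slate Logistics SA.
Aggregating (R2): 4.41% + 4.2% = 8.61%.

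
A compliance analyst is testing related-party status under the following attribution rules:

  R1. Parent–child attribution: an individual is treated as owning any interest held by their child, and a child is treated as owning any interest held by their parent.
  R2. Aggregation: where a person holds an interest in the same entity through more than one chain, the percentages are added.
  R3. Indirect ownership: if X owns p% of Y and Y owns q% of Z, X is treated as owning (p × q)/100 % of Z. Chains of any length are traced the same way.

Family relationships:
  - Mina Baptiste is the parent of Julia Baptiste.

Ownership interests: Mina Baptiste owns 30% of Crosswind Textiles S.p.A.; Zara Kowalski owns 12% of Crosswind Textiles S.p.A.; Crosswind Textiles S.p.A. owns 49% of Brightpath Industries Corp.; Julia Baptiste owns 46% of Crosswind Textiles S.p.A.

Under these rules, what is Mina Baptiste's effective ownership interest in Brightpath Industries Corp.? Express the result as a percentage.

37.24%

By parent–child attribution (R1), Mina Baptiste is treated as also owning Julia Baptiste's interest in Crosswind Textiles S.p.A, giving 30% + 46% = 76%.
Chain via Crosswind Textiles S.p.A. (R3): 76% × 49% = 37.24% of Brightpath Industries Corp.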